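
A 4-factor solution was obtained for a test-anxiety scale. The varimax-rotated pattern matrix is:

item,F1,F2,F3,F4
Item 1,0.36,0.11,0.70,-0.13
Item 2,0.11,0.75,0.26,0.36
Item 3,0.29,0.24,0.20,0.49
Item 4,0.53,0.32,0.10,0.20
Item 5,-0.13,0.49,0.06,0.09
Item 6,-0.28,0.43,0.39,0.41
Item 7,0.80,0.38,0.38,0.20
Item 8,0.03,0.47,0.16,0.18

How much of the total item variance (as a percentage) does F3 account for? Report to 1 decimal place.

11.7%

SS loadings for F3 = 0.70² + 0.26² + 0.20² + 0.10² + 0.06² + 0.39² + 0.38² + 0.16² = 0.9333
With 8 standardized items, total variance = 8. Proportion = 0.9333/8 = 0.1167 → 11.67%.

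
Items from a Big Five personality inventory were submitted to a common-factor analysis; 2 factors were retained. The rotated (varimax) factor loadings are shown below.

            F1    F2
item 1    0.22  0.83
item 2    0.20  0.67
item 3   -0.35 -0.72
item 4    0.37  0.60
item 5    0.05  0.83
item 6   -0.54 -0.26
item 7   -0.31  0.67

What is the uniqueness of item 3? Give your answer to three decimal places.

h² = (-0.35)² + (-0.72)² = 0.1225 + 0.5184 = 0.6409
Uniqueness u² = 1 − h² = 1 − 0.6409 = 0.3591

0.359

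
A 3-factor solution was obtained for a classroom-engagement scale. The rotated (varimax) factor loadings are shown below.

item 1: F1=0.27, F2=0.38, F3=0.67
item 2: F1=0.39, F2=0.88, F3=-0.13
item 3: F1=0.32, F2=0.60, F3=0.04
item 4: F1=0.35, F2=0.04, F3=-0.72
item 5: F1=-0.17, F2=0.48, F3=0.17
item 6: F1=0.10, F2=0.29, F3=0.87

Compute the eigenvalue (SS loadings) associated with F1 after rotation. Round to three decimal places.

0.489

SS loadings for F1 = 0.27² + 0.39² + 0.32² + 0.35² + (-0.17)² + 0.10² = 0.0729 + 0.1521 + 0.1024 + 0.1225 + 0.0289 + 0.0100 = 0.4888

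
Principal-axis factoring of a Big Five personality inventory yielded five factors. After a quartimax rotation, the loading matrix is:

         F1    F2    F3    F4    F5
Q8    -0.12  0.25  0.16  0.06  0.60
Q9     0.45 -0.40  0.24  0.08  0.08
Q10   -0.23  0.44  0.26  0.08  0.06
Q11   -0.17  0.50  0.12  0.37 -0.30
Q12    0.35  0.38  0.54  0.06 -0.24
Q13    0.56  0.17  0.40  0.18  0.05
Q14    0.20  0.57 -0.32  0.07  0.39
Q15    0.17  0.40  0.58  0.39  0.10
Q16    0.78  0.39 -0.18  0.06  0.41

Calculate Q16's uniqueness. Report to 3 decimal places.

0.035

h² = 0.78² + 0.39² + (-0.18)² + 0.06² + 0.41² = 0.6084 + 0.1521 + 0.0324 + 0.0036 + 0.1681 = 0.9646
Uniqueness u² = 1 − h² = 1 − 0.9646 = 0.0354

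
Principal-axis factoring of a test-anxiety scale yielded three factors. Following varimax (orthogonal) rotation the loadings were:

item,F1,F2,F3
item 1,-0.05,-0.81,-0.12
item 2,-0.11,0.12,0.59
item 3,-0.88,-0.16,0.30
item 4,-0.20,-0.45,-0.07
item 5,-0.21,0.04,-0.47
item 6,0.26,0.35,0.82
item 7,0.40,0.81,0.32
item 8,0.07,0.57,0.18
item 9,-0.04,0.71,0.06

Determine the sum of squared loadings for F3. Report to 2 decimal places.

SS loadings for F3 = (-0.12)² + 0.59² + 0.30² + (-0.07)² + (-0.47)² + 0.82² + 0.32² + 0.18² + 0.06² = 0.0144 + 0.3481 + 0.0900 + 0.0049 + 0.2209 + 0.6724 + 0.1024 + 0.0324 + 0.0036 = 1.4891

1.49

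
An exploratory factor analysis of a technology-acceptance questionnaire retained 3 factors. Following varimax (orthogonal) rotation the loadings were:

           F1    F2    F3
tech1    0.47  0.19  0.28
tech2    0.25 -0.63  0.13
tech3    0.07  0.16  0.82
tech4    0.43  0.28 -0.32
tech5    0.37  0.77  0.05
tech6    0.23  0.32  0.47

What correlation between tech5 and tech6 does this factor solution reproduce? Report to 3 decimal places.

0.355

r̂ = Σ λ_i·λ_j across factors = (0.37)(0.23) + (0.77)(0.32) + (0.05)(0.47)
  = +0.0851 +0.2464 +0.0235 = 0.3550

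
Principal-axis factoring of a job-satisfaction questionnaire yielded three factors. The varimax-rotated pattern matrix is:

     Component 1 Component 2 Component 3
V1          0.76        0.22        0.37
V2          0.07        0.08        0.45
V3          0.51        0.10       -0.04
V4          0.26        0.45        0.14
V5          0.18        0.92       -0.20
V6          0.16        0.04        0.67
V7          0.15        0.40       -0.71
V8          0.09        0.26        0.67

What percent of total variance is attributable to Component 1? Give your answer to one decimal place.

SS loadings for Component 1 = 0.76² + 0.07² + 0.51² + 0.26² + 0.18² + 0.16² + 0.15² + 0.09² = 0.9988
With 8 standardized items, total variance = 8. Proportion = 0.9988/8 = 0.1249 → 12.48%.

12.5%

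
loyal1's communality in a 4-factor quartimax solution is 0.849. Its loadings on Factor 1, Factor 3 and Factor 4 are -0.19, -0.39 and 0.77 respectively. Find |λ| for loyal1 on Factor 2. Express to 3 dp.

Under orthogonal rotation h² = Σλ², so λ_Factor 2² = h² − (0.7811) = 0.849 − 0.7811 = 0.0679.
|λ| = √0.0679 = 0.2606.

0.261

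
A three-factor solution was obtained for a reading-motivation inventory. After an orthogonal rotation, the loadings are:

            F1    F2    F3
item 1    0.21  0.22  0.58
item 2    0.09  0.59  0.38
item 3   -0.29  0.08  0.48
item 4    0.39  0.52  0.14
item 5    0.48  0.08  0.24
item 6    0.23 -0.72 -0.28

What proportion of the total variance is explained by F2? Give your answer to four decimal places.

SS loadings for F2 = 0.22² + 0.59² + 0.08² + 0.52² + 0.08² + (-0.72)² = 1.1981
Proportion of variance = 1.1981 / 6 = 0.1997.

0.1997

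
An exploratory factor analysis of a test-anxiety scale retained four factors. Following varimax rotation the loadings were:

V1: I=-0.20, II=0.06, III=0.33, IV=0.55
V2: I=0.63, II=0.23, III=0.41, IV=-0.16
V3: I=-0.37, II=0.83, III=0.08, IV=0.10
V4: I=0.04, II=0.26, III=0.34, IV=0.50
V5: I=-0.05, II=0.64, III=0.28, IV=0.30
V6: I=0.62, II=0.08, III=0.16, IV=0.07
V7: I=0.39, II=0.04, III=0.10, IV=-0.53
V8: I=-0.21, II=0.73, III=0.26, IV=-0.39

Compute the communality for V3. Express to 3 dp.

h² = (-0.37)² + 0.83² + 0.08² + 0.10² = 0.1369 + 0.6889 + 0.0064 + 0.0100 = 0.8422

0.842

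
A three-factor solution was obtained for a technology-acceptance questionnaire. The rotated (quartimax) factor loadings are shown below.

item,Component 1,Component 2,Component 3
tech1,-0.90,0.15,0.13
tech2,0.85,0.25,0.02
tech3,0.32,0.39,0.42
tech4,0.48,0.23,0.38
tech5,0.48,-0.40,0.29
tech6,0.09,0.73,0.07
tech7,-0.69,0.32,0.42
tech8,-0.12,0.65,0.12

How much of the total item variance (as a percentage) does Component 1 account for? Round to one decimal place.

SS loadings for Component 1 = (-0.90)² + 0.85² + 0.32² + 0.48² + 0.48² + 0.09² + (-0.69)² + (-0.12)² = 2.5943
With 8 standardized items, total variance = 8. Proportion = 2.5943/8 = 0.3243 → 32.43%.

32.4%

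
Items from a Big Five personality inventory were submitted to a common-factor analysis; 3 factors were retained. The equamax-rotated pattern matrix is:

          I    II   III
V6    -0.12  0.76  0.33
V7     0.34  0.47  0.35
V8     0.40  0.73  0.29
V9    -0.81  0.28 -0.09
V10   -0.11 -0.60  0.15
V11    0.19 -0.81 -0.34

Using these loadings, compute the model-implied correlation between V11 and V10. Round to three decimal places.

r̂ = Σ λ_i·λ_j across factors = (0.19)(-0.11) + (-0.81)(-0.60) + (-0.34)(0.15)
  = -0.0209 +0.4860 -0.0510 = 0.4141

0.414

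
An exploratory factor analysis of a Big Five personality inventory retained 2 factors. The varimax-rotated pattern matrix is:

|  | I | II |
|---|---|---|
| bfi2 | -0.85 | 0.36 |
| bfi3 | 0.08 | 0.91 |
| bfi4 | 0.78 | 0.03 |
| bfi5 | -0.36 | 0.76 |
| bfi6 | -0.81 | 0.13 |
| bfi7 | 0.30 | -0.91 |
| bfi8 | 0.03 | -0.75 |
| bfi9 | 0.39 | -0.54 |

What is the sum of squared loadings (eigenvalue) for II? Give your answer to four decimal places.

SS loadings for II = 0.36² + 0.91² + 0.03² + 0.76² + 0.13² + (-0.91)² + (-0.75)² + (-0.54)² = 0.1296 + 0.8281 + 0.0009 + 0.5776 + 0.0169 + 0.8281 + 0.5625 + 0.2916 = 3.2353

3.2353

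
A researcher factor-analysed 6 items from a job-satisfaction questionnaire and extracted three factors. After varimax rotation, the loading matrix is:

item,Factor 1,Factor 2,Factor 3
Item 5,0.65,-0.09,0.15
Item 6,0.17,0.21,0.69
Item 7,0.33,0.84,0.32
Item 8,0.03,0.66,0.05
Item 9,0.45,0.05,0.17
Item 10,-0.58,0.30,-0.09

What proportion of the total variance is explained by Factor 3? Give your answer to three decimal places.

0.107

SS loadings for Factor 3 = 0.15² + 0.69² + 0.32² + 0.05² + 0.17² + (-0.09)² = 0.6405
Proportion of variance = 0.6405 / 6 = 0.1067.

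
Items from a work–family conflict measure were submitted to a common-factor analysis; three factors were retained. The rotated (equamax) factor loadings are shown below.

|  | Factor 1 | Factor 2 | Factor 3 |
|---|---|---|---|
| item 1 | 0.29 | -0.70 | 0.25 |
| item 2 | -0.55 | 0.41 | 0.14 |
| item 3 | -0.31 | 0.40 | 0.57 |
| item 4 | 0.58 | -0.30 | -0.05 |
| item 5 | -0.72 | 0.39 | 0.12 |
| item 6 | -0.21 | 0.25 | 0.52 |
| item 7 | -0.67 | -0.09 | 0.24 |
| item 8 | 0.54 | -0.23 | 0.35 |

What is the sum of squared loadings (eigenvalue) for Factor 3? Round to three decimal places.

0.874

SS loadings for Factor 3 = 0.25² + 0.14² + 0.57² + (-0.05)² + 0.12² + 0.52² + 0.24² + 0.35² = 0.0625 + 0.0196 + 0.3249 + 0.0025 + 0.0144 + 0.2704 + 0.0576 + 0.1225 = 0.8744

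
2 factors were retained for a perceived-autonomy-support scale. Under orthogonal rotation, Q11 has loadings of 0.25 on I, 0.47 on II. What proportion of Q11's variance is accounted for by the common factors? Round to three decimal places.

h² = 0.25² + 0.47² = 0.0625 + 0.2209 = 0.2834

0.283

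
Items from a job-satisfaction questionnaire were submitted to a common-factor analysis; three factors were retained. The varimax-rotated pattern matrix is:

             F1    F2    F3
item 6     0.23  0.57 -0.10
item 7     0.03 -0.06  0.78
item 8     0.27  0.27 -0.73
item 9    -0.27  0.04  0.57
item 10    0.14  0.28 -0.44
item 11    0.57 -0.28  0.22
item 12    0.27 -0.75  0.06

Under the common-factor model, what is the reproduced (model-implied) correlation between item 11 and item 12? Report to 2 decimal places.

r̂ = Σ λ_i·λ_j across factors = (0.57)(0.27) + (-0.28)(-0.75) + (0.22)(0.06)
  = +0.1539 +0.2100 +0.0132 = 0.3771

0.38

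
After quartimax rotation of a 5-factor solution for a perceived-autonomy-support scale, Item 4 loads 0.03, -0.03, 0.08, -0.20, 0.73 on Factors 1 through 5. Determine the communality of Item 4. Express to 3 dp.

0.581

h² = 0.03² + (-0.03)² + 0.08² + (-0.20)² + 0.73² = 0.0009 + 0.0009 + 0.0064 + 0.0400 + 0.5329 = 0.5811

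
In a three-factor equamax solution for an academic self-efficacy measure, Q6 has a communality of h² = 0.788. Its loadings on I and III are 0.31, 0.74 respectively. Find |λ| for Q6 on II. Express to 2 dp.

0.38

Under orthogonal rotation h² = Σλ², so λ_II² = h² − (0.6437) = 0.788 − 0.6437 = 0.1443.
|λ| = √0.1443 = 0.3799.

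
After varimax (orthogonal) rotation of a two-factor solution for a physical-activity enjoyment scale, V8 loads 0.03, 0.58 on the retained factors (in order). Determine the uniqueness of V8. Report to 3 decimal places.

0.663

h² = 0.03² + 0.58² = 0.0009 + 0.3364 = 0.3373
Uniqueness u² = 1 − h² = 1 − 0.3373 = 0.6627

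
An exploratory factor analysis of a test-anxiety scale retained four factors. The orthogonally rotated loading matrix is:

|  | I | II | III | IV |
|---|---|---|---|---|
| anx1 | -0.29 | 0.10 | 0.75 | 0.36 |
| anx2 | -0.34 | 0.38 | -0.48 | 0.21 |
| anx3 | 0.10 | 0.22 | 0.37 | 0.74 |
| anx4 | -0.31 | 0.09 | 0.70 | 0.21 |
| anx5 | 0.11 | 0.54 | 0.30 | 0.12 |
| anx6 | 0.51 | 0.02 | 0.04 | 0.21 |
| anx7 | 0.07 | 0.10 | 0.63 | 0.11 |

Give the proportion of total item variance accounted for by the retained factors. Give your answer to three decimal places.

Communalities: 0.7862, 0.5345, 0.7429, 0.6383, 0.4081, 0.3062, 0.4239; Σh² = 3.8401.
Total variance with 7 standardized items is 7, so the solution explains 3.8401/7 = 0.5486.

0.549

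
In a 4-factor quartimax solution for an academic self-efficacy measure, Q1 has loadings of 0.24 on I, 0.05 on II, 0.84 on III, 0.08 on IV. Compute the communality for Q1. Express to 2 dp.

0.77

h² = 0.24² + 0.05² + 0.84² + 0.08² = 0.0576 + 0.0025 + 0.7056 + 0.0064 = 0.7721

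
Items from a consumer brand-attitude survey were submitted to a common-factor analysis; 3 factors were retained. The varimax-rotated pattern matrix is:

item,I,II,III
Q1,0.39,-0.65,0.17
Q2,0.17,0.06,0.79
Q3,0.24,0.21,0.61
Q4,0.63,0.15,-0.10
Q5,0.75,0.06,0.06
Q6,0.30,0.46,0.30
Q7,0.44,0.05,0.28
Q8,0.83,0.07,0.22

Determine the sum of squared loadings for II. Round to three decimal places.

0.715

SS loadings for II = (-0.65)² + 0.06² + 0.21² + 0.15² + 0.06² + 0.46² + 0.05² + 0.07² = 0.4225 + 0.0036 + 0.0441 + 0.0225 + 0.0036 + 0.2116 + 0.0025 + 0.0049 = 0.7153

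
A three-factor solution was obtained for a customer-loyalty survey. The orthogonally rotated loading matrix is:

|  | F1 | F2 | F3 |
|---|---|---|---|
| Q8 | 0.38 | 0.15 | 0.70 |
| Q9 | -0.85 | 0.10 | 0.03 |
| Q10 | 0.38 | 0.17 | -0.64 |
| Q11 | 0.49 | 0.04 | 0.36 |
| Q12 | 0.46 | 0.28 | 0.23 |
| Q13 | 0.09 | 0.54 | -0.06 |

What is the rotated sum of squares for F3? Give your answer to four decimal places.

1.0866

SS loadings for F3 = 0.70² + 0.03² + (-0.64)² + 0.36² + 0.23² + (-0.06)² = 0.4900 + 0.0009 + 0.4096 + 0.1296 + 0.0529 + 0.0036 = 1.0866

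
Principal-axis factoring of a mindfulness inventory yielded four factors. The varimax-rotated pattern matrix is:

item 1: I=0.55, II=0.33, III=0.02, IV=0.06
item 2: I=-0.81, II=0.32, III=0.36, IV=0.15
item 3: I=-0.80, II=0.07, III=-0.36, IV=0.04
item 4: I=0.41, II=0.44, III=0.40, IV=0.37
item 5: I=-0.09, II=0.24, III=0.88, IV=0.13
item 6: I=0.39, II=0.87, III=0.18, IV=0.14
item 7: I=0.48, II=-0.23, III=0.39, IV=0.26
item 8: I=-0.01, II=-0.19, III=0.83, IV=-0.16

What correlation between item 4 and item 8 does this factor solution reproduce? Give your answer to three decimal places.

r̂ = Σ λ_i·λ_j across factors = (0.41)(-0.01) + (0.44)(-0.19) + (0.40)(0.83) + (0.37)(-0.16)
  = -0.0041 -0.0836 +0.3320 -0.0592 = 0.1851

0.185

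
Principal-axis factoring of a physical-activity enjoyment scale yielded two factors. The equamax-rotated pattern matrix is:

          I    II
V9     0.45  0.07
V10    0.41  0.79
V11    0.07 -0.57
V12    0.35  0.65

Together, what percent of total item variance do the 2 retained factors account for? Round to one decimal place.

46.9%

SS loadings by factor: 0.4980, 1.3764; total = 1.8744.
Total variance with 4 standardized items is 4, so the solution explains 1.8744/4 = 0.4686 = 46.86%.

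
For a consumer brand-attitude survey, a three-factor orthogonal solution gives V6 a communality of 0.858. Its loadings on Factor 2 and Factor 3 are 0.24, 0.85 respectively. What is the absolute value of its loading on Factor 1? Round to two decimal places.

Under orthogonal rotation h² = Σλ², so λ_Factor 1² = h² − (0.7801) = 0.858 − 0.7801 = 0.0779.
|λ| = √0.0779 = 0.2791.

0.28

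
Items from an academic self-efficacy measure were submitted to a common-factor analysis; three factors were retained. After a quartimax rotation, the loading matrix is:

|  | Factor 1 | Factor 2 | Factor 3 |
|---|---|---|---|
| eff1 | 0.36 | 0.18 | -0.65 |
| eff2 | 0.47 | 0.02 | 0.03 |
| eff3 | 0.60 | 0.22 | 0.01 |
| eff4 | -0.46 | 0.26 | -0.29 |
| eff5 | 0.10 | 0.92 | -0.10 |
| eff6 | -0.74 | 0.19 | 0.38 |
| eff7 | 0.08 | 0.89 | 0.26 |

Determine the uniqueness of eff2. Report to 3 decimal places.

0.778

h² = 0.47² + 0.02² + 0.03² = 0.2209 + 0.0004 + 0.0009 = 0.2222
Uniqueness u² = 1 − h² = 1 − 0.2222 = 0.7778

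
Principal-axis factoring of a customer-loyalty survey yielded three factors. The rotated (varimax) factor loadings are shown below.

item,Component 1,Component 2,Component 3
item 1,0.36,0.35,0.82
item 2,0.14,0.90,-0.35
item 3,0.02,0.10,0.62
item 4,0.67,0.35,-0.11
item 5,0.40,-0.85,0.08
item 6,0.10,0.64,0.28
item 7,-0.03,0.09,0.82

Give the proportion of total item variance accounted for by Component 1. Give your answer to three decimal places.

0.110

SS loadings for Component 1 = 0.36² + 0.14² + 0.02² + 0.67² + 0.40² + 0.10² + (-0.03)² = 0.7694
Proportion of variance = 0.7694 / 7 = 0.1099.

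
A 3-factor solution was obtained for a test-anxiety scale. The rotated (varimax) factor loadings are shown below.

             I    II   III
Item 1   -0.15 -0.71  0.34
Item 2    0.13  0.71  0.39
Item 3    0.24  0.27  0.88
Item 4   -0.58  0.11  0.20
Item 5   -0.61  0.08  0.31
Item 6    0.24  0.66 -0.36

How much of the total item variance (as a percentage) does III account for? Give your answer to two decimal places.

21.80%

SS loadings for III = 0.34² + 0.39² + 0.88² + 0.20² + 0.31² + (-0.36)² = 1.3078
With 6 standardized items, total variance = 6. Proportion = 1.3078/6 = 0.2180 → 21.80%.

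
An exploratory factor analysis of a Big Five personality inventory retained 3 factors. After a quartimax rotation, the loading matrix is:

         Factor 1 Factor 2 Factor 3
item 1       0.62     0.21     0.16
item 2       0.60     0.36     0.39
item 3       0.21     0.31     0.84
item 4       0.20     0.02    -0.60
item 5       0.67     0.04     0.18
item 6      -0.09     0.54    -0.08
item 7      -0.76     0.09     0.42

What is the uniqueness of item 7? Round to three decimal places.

h² = (-0.76)² + 0.09² + 0.42² = 0.5776 + 0.0081 + 0.1764 = 0.7621
Uniqueness u² = 1 − h² = 1 − 0.7621 = 0.2379

0.238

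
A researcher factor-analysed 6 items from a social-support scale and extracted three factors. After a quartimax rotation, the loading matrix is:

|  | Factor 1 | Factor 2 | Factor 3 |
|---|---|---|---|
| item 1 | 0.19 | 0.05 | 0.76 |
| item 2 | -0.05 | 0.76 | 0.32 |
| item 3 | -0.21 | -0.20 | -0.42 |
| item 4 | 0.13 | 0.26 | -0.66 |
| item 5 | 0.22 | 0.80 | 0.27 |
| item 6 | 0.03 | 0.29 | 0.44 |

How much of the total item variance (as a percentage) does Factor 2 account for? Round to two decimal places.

SS loadings for Factor 2 = 0.05² + 0.76² + (-0.20)² + 0.26² + 0.80² + 0.29² = 1.4118
With 6 standardized items, total variance = 6. Proportion = 1.4118/6 = 0.2353 → 23.53%.

23.53%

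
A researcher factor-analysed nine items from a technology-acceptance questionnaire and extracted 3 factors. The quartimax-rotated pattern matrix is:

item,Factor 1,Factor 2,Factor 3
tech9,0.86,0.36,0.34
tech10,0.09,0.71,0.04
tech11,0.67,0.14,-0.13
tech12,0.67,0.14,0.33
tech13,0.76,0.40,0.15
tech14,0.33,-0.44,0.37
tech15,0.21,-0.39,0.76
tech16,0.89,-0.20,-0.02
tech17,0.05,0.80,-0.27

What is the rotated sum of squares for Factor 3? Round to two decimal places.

SS loadings for Factor 3 = 0.34² + 0.04² + (-0.13)² + 0.33² + 0.15² + 0.37² + 0.76² + (-0.02)² + (-0.27)² = 0.1156 + 0.0016 + 0.0169 + 0.1089 + 0.0225 + 0.1369 + 0.5776 + 0.0004 + 0.0729 = 1.0533

1.05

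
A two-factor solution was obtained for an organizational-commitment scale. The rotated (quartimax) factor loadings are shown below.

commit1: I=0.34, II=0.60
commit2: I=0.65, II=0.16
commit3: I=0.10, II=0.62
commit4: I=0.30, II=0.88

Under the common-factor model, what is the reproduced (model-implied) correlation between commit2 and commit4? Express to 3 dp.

r̂ = Σ λ_i·λ_j across factors = (0.65)(0.30) + (0.16)(0.88)
  = +0.1950 +0.1408 = 0.3358

0.336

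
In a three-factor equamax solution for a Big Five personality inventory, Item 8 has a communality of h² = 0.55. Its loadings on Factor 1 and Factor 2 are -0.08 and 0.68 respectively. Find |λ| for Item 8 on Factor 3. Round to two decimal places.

Under orthogonal rotation h² = Σλ², so λ_Factor 3² = h² − (0.4688) = 0.55 − 0.4688 = 0.0812.
|λ| = √0.0812 = 0.2850.

0.28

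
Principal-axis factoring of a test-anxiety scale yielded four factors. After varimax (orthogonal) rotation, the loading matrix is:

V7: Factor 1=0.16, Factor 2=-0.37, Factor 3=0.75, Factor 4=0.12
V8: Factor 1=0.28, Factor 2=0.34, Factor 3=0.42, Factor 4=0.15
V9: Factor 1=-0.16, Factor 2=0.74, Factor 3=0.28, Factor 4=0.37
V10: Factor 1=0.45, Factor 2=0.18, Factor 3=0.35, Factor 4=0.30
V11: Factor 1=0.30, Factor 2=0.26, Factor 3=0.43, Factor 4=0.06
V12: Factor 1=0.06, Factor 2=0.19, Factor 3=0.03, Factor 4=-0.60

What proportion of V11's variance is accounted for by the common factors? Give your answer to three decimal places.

h² = 0.30² + 0.26² + 0.43² + 0.06² = 0.0900 + 0.0676 + 0.1849 + 0.0036 = 0.3461

0.346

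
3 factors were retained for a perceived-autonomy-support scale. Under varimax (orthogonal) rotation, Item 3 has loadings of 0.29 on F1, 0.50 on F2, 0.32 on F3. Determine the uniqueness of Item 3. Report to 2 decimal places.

h² = 0.29² + 0.50² + 0.32² = 0.0841 + 0.2500 + 0.1024 = 0.4365
Uniqueness u² = 1 − h² = 1 − 0.4365 = 0.5635

0.56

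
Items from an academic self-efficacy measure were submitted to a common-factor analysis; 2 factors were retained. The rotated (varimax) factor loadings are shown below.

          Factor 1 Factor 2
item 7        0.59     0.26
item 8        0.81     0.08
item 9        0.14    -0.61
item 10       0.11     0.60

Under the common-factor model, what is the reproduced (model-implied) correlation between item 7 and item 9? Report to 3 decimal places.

r̂ = Σ λ_i·λ_j across factors = (0.59)(0.14) + (0.26)(-0.61)
  = +0.0826 -0.1586 = -0.0760

-0.076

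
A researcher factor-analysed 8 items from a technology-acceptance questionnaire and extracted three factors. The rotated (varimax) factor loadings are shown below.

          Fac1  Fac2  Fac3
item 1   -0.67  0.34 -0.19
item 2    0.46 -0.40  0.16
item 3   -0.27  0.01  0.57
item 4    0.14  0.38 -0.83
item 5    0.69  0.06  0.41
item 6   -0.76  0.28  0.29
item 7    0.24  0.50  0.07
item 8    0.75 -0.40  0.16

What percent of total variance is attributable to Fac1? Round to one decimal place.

SS loadings for Fac1 = (-0.67)² + 0.46² + (-0.27)² + 0.14² + 0.69² + (-0.76)² + 0.24² + 0.75² = 2.4268
With 8 standardized items, total variance = 8. Proportion = 2.4268/8 = 0.3034 → 30.34%.

30.3%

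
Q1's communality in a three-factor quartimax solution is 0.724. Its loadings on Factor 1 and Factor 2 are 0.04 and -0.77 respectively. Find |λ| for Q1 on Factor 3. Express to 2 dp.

0.36

Under orthogonal rotation h² = Σλ², so λ_Factor 3² = h² − (0.5945) = 0.724 − 0.5945 = 0.1295.
|λ| = √0.1295 = 0.3599.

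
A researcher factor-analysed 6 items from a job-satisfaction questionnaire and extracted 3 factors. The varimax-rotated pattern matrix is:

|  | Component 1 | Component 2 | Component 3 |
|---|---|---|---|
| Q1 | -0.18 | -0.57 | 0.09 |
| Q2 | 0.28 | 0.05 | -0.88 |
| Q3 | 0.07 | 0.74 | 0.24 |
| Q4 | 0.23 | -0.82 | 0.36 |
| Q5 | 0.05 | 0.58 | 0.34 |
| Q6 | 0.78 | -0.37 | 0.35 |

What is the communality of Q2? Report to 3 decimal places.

0.855

h² = 0.28² + 0.05² + (-0.88)² = 0.0784 + 0.0025 + 0.7744 = 0.8553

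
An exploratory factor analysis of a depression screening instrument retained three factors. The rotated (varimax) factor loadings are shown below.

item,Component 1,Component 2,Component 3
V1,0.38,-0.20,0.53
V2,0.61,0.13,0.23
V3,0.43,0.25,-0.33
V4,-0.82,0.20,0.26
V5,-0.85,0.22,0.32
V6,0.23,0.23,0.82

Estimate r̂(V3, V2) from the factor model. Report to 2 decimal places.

0.22

r̂ = Σ λ_i·λ_j across factors = (0.43)(0.61) + (0.25)(0.13) + (-0.33)(0.23)
  = +0.2623 +0.0325 -0.0759 = 0.2189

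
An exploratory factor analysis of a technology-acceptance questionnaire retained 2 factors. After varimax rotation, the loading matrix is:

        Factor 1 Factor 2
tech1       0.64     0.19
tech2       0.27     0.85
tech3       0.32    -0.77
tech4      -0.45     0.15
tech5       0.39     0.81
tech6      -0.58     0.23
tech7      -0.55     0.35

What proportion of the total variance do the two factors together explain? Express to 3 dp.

SS loadings by factor: 1.5784, 2.2055; total = 3.7839.
Total variance with 7 standardized items is 7, so the solution explains 3.7839/7 = 0.5406.

0.541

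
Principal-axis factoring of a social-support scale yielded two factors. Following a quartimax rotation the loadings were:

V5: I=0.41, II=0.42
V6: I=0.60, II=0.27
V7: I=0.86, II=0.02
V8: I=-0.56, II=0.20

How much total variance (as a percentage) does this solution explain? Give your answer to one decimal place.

Communalities: 0.3445, 0.4329, 0.7400, 0.3536; Σh² = 1.8710.
Total variance with 4 standardized items is 4, so the solution explains 1.8710/4 = 0.4677 = 46.77%.

46.8%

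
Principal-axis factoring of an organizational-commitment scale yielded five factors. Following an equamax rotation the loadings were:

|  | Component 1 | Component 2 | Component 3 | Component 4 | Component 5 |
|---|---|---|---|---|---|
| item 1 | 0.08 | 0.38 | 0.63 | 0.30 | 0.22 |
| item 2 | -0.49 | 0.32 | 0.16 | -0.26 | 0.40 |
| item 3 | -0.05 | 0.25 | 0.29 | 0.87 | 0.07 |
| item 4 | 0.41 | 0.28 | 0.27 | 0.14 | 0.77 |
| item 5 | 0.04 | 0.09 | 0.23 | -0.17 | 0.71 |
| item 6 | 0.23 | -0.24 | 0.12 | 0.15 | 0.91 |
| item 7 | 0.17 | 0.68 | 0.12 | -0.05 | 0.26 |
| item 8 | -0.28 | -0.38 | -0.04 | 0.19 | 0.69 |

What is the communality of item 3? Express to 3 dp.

0.911

h² = (-0.05)² + 0.25² + 0.29² + 0.87² + 0.07² = 0.0025 + 0.0625 + 0.0841 + 0.7569 + 0.0049 = 0.9109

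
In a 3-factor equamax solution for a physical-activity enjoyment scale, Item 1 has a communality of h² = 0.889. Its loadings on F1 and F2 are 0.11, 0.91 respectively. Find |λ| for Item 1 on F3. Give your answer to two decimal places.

0.22

Under orthogonal rotation h² = Σλ², so λ_F3² = h² − (0.8402) = 0.889 − 0.8402 = 0.0488.
|λ| = √0.0488 = 0.2209.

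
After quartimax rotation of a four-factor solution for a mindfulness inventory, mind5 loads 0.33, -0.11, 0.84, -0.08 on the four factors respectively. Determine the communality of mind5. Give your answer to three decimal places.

0.833

h² = 0.33² + (-0.11)² + 0.84² + (-0.08)² = 0.1089 + 0.0121 + 0.7056 + 0.0064 = 0.8330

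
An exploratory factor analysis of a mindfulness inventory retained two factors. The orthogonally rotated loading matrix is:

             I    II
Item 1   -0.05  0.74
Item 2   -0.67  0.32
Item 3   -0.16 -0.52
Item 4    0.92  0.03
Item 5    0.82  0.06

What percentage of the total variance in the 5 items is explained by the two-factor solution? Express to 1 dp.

58.4%

Communalities: 0.5501, 0.5513, 0.2960, 0.8473, 0.6760; Σh² = 2.9207.
Total variance with 5 standardized items is 5, so the solution explains 2.9207/5 = 0.5841 = 58.41%.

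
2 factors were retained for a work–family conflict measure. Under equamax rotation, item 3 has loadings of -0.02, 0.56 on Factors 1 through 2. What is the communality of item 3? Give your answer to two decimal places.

h² = (-0.02)² + 0.56² = 0.0004 + 0.3136 = 0.3140

0.31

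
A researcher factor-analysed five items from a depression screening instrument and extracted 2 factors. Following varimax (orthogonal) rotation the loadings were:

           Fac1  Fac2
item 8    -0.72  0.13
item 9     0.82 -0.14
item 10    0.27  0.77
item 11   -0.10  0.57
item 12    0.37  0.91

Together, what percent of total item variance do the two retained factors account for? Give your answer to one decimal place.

Communalities: 0.5353, 0.6920, 0.6658, 0.3349, 0.9650; Σh² = 3.1930.
Total variance with 5 standardized items is 5, so the solution explains 3.1930/5 = 0.6386 = 63.86%.

63.9%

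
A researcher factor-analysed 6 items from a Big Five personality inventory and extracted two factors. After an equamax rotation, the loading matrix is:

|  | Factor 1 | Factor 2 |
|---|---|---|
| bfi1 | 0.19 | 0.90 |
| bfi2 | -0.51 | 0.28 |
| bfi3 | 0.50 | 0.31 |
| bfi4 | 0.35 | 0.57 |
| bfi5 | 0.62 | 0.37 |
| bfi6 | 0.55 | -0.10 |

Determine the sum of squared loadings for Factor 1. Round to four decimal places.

SS loadings for Factor 1 = 0.19² + (-0.51)² + 0.50² + 0.35² + 0.62² + 0.55² = 0.0361 + 0.2601 + 0.2500 + 0.1225 + 0.3844 + 0.3025 = 1.3556

1.3556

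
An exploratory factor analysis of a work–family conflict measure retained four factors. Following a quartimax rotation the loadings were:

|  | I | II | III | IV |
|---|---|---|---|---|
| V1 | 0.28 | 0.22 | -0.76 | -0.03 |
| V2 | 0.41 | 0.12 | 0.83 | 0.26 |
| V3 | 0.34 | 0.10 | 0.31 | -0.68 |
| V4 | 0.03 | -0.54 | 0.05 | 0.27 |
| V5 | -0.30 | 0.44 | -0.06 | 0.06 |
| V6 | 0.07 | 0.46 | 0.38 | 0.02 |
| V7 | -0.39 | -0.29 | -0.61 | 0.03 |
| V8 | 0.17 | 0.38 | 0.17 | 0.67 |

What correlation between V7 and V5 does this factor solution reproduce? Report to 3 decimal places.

0.028

r̂ = Σ λ_i·λ_j across factors = (-0.39)(-0.30) + (-0.29)(0.44) + (-0.61)(-0.06) + (0.03)(0.06)
  = +0.1170 -0.1276 +0.0366 +0.0018 = 0.0278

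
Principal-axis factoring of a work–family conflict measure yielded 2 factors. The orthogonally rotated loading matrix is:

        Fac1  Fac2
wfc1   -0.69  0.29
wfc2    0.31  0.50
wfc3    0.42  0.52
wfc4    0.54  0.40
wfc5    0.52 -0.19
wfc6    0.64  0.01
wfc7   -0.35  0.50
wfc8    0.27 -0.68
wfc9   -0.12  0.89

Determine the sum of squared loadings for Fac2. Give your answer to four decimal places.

2.3052

SS loadings for Fac2 = 0.29² + 0.50² + 0.52² + 0.40² + (-0.19)² + 0.01² + 0.50² + (-0.68)² + 0.89² = 0.0841 + 0.2500 + 0.2704 + 0.1600 + 0.0361 + 0.0001 + 0.2500 + 0.4624 + 0.7921 = 2.3052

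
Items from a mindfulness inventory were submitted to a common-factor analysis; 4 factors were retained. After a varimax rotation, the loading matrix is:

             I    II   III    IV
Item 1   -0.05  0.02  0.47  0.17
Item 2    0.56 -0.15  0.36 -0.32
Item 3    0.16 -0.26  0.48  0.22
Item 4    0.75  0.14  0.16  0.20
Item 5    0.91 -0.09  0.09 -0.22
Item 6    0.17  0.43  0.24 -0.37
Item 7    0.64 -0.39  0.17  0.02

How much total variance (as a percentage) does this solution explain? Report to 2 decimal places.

SS loadings by factor: 2.1708, 0.4552, 0.7011, 0.4054; total = 3.7325.
Total variance with 7 standardized items is 7, so the solution explains 3.7325/7 = 0.5332 = 53.32%.

53.32%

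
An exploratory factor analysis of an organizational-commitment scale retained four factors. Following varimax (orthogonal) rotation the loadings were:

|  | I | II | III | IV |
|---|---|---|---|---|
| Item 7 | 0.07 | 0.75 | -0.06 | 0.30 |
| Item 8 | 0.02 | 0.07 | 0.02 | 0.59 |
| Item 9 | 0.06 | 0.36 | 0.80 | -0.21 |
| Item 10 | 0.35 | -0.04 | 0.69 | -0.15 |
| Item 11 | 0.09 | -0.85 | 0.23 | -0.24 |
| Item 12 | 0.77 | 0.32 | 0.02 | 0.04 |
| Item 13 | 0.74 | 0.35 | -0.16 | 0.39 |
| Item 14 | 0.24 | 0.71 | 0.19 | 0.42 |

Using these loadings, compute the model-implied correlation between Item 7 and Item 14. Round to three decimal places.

r̂ = Σ λ_i·λ_j across factors = (0.07)(0.24) + (0.75)(0.71) + (-0.06)(0.19) + (0.30)(0.42)
  = +0.0168 +0.5325 -0.0114 +0.1260 = 0.6639

0.664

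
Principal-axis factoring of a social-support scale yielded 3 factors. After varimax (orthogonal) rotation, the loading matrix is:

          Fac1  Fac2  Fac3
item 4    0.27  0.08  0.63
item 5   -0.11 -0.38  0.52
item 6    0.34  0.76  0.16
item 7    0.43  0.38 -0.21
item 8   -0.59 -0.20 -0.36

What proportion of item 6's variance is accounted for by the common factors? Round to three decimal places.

0.719

h² = 0.34² + 0.76² + 0.16² = 0.1156 + 0.5776 + 0.0256 = 0.7188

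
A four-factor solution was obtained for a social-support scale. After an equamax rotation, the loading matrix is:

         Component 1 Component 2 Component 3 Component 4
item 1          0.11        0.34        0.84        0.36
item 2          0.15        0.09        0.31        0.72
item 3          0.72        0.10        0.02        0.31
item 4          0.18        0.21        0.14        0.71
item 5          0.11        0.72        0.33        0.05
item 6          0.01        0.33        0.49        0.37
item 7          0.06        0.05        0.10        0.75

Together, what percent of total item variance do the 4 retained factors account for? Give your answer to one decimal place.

64.9%

SS loadings by factor: 0.6012, 0.8076, 1.1807, 1.9501; total = 4.5396.
Total variance with 7 standardized items is 7, so the solution explains 4.5396/7 = 0.6485 = 64.85%.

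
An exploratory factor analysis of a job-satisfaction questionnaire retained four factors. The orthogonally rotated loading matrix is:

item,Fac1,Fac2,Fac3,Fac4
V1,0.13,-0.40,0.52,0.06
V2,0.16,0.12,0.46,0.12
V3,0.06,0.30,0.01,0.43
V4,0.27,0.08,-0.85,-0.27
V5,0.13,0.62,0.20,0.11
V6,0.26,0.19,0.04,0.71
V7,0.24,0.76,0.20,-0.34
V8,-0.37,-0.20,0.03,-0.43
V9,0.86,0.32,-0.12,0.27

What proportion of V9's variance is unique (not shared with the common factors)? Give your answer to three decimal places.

0.071

h² = 0.86² + 0.32² + (-0.12)² + 0.27² = 0.7396 + 0.1024 + 0.0144 + 0.0729 = 0.9293
Uniqueness u² = 1 − h² = 1 − 0.9293 = 0.0707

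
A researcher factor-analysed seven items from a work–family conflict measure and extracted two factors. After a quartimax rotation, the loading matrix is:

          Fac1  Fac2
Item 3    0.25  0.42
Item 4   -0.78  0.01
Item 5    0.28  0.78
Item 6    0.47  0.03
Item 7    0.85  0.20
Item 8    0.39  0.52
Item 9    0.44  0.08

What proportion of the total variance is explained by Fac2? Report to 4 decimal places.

SS loadings for Fac2 = 0.42² + 0.01² + 0.78² + 0.03² + 0.20² + 0.52² + 0.08² = 1.1026
Proportion of variance = 1.1026 / 7 = 0.1575.

0.1575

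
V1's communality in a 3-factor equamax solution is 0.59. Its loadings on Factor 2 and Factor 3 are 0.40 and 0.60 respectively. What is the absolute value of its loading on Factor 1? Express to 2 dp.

0.26

Under orthogonal rotation h² = Σλ², so λ_Factor 1² = h² − (0.5200) = 0.59 − 0.5200 = 0.0700.
|λ| = √0.0700 = 0.2646.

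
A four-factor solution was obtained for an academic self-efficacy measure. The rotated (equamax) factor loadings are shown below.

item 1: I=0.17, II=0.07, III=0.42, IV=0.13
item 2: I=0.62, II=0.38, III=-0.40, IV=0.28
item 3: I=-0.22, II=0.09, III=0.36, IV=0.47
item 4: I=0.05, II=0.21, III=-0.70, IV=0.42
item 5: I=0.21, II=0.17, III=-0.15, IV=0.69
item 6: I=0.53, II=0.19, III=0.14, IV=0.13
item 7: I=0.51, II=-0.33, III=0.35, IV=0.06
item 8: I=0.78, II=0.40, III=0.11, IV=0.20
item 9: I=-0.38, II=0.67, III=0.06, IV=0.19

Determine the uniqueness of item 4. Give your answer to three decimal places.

0.287

h² = 0.05² + 0.21² + (-0.70)² + 0.42² = 0.0025 + 0.0441 + 0.4900 + 0.1764 = 0.7130
Uniqueness u² = 1 − h² = 1 − 0.7130 = 0.2870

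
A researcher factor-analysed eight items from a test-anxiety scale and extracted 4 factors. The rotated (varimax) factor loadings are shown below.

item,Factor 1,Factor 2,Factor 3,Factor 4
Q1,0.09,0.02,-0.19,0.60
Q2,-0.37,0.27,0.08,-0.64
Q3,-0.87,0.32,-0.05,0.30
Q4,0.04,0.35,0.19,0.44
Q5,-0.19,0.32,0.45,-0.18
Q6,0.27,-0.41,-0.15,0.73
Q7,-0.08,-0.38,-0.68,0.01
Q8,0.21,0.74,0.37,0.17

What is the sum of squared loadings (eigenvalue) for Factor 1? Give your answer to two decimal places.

SS loadings for Factor 1 = 0.09² + (-0.37)² + (-0.87)² + 0.04² + (-0.19)² + 0.27² + (-0.08)² + 0.21² = 0.0081 + 0.1369 + 0.7569 + 0.0016 + 0.0361 + 0.0729 + 0.0064 + 0.0441 = 1.0630

1.06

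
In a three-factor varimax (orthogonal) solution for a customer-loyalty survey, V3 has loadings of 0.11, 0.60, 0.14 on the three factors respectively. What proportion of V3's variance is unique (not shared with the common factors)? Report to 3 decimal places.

0.608

h² = 0.11² + 0.60² + 0.14² = 0.0121 + 0.3600 + 0.0196 = 0.3917
Uniqueness u² = 1 − h² = 1 − 0.3917 = 0.6083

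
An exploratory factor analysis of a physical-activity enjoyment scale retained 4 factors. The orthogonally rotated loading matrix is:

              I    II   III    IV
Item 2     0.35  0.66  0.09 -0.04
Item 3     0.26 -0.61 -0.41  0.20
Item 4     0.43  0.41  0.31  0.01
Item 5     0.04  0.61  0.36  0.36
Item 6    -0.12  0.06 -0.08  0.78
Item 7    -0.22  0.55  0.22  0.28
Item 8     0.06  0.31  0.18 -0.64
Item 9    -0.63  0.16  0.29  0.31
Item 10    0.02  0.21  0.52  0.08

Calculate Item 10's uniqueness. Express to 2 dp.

h² = 0.02² + 0.21² + 0.52² + 0.08² = 0.0004 + 0.0441 + 0.2704 + 0.0064 = 0.3213
Uniqueness u² = 1 − h² = 1 − 0.3213 = 0.6787

0.68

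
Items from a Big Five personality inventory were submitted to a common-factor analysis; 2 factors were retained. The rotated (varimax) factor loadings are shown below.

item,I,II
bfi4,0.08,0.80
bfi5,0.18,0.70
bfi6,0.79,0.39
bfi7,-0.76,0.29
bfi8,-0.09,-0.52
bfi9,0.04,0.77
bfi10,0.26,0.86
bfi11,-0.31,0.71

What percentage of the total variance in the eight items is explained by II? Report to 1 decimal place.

43.4%

SS loadings for II = 0.80² + 0.70² + 0.39² + 0.29² + (-0.52)² + 0.77² + 0.86² + 0.71² = 3.4732
With 8 standardized items, total variance = 8. Proportion = 3.4732/8 = 0.4341 → 43.41%.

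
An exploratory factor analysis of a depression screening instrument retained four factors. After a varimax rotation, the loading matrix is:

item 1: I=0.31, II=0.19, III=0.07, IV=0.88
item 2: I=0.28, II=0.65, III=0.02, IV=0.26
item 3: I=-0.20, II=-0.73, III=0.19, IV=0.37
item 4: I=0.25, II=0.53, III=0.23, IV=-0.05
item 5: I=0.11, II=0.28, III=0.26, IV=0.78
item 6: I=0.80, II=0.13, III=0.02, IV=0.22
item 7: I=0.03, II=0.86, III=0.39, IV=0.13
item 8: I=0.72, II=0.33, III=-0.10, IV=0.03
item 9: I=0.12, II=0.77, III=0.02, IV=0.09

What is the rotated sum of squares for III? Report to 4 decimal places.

0.3248

SS loadings for III = 0.07² + 0.02² + 0.19² + 0.23² + 0.26² + 0.02² + 0.39² + (-0.10)² + 0.02² = 0.0049 + 0.0004 + 0.0361 + 0.0529 + 0.0676 + 0.0004 + 0.1521 + 0.0100 + 0.0004 = 0.3248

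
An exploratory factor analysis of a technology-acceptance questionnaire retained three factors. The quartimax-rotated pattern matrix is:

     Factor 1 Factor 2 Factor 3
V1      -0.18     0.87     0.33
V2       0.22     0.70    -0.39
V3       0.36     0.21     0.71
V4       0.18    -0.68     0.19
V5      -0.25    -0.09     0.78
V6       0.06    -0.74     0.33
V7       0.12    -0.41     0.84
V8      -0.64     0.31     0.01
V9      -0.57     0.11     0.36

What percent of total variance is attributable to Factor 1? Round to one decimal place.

11.8%

SS loadings for Factor 1 = (-0.18)² + 0.22² + 0.36² + 0.18² + (-0.25)² + 0.06² + 0.12² + (-0.64)² + (-0.57)² = 1.0578
With 9 standardized items, total variance = 9. Proportion = 1.0578/9 = 0.1175 → 11.75%.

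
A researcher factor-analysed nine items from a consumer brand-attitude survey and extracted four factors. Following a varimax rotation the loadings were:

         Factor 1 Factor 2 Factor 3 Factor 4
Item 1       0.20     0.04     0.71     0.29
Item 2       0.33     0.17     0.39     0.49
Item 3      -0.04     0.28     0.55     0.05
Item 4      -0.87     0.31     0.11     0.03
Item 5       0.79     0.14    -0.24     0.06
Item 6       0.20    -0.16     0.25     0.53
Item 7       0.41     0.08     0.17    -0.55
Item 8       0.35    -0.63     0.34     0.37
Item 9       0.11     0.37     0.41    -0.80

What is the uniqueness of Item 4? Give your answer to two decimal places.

h² = (-0.87)² + 0.31² + 0.11² + 0.03² = 0.7569 + 0.0961 + 0.0121 + 0.0009 = 0.8660
Uniqueness u² = 1 − h² = 1 − 0.8660 = 0.1340

0.13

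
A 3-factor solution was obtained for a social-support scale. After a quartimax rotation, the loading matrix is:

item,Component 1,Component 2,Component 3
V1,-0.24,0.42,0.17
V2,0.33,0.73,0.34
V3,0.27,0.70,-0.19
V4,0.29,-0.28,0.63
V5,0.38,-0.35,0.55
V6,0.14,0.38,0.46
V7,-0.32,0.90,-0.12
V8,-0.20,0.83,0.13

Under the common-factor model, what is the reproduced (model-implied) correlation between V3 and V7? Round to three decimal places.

0.566

r̂ = Σ λ_i·λ_j across factors = (0.27)(-0.32) + (0.70)(0.90) + (-0.19)(-0.12)
  = -0.0864 +0.6300 +0.0228 = 0.5664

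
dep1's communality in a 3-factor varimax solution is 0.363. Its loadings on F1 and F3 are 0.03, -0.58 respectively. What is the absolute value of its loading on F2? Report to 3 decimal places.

Under orthogonal rotation h² = Σλ², so λ_F2² = h² − (0.3373) = 0.363 − 0.3373 = 0.0257.
|λ| = √0.0257 = 0.1603.

0.160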